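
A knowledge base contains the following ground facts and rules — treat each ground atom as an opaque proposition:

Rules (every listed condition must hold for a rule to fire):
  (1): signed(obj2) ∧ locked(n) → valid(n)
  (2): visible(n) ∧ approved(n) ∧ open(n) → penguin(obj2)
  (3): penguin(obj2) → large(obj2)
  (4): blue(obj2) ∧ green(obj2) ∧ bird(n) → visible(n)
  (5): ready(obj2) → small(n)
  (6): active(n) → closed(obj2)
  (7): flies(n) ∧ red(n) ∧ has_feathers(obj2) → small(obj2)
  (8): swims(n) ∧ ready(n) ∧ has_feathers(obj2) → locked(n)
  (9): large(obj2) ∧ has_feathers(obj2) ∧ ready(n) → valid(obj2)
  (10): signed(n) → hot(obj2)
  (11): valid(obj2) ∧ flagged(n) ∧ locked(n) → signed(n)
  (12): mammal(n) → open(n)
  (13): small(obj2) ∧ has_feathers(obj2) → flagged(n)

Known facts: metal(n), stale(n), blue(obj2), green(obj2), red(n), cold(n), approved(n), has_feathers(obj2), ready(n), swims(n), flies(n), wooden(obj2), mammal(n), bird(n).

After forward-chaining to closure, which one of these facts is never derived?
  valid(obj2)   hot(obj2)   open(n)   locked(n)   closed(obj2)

Round 1: (4) [blue(obj2) ∧ green(obj2) ∧ bird(n) → visible(n)]; (7) [flies(n) ∧ red(n) ∧ has_feathers(obj2) → small(obj2)]; (8) [swims(n) ∧ ready(n) ∧ has_feathers(obj2) → locked(n)]; (12) [mammal(n) → open(n)]. New: visible(n), small(obj2), locked(n), open(n).
Round 2: (2) [visible(n) ∧ approved(n) ∧ open(n) → penguin(obj2)]; (13) [small(obj2) ∧ has_feathers(obj2) → flagged(n)]. New: penguin(obj2), flagged(n).
Round 3: (3) [penguin(obj2) → large(obj2)]. New: large(obj2).
Round 4: (9) [large(obj2) ∧ has_feathers(obj2) ∧ ready(n) → valid(obj2)]. New: valid(obj2).
Round 5: (11) [valid(obj2) ∧ flagged(n) ∧ locked(n) → signed(n)]. New: signed(n).
Round 6: (10) [signed(n) → hot(obj2)]. New: hot(obj2).
Derived: hot(obj2) (round 6), open(n) (round 1), valid(obj2) (round 4), locked(n) (round 1). closed(obj2) never appears in any round.

closed(obj2)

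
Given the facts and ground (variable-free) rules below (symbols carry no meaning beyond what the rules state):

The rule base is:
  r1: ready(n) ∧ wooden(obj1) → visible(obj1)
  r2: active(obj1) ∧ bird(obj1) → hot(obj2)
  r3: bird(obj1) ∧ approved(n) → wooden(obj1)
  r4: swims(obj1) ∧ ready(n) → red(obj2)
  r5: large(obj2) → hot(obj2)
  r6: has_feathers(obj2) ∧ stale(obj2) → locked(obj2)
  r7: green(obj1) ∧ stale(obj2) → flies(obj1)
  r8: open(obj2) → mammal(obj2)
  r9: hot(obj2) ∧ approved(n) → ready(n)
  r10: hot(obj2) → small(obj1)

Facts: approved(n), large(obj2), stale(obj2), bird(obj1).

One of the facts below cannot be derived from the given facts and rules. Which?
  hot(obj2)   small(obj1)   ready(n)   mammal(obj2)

mammal(obj2)

Round 1 — r3, r5, derive wooden(obj1), hot(obj2).
Round 2 — r9, r10, derive ready(n), small(obj1).
Round 3 — r1, derive visible(obj1).
Derived: ready(n) (round 2), hot(obj2) (round 1), small(obj1) (round 2). mammal(obj2) never appears in any round.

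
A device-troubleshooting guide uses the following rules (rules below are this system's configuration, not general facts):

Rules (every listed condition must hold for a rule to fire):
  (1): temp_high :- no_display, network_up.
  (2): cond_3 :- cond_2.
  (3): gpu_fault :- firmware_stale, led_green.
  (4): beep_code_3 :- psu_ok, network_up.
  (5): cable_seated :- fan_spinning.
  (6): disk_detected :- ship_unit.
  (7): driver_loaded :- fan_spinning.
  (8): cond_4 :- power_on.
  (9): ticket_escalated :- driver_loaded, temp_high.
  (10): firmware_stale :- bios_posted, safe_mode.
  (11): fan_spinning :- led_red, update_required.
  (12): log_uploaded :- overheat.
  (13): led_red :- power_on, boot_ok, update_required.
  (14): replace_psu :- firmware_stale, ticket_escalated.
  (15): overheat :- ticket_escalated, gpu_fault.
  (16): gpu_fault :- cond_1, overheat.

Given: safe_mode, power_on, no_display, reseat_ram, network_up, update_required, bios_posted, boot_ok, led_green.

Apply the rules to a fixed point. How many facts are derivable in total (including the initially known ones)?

21

Round 1: (1) [temp_high :- no_display, network_up.]; (8) [cond_4 :- power_on.]; (10) [firmware_stale :- bios_posted, safe_mode.]; (13) [led_red :- power_on, boot_ok, update_required.]. Adds temp_high, cond_4, firmware_stale, led_red.
Round 2: (3) [gpu_fault :- firmware_stale, led_green.]; (11) [fan_spinning :- led_red, update_required.]. Adds gpu_fault, fan_spinning.
Round 3: (5) [cable_seated :- fan_spinning.]; (7) [driver_loaded :- fan_spinning.]. Adds cable_seated, driver_loaded.
Round 4: (9) [ticket_escalated :- driver_loaded, temp_high.]. Adds ticket_escalated.
Round 5: (14) [replace_psu :- firmware_stale, ticket_escalated.]; (15) [overheat :- ticket_escalated, gpu_fault.]. Adds replace_psu, overheat.
Round 6: (12) [log_uploaded :- overheat.]. Adds log_uploaded.
Closure: {bios_posted, boot_ok, cable_seated, cond_4, driver_loaded, fan_spinning, firmware_stale, gpu_fault, led_green, led_red, log_uploaded, network_up, no_display, overheat, power_on, replace_psu, reseat_ram, safe_mode, temp_high, ticket_escalated, update_required} — 21 facts.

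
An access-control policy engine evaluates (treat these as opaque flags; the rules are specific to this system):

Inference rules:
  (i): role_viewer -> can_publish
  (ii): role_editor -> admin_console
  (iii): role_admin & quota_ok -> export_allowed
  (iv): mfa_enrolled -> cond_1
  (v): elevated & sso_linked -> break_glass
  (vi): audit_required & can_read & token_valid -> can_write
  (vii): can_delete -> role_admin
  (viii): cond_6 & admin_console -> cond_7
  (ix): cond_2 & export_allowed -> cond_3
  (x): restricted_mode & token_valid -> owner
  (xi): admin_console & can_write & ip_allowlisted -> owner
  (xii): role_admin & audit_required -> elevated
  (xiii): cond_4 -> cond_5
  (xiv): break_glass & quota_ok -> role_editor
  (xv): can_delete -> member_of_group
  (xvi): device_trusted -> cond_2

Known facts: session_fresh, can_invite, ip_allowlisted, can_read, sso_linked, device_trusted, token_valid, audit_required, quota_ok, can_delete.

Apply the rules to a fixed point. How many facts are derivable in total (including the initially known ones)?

Round 1 — (vi), (vii), (xv), (xvi), derive can_write, role_admin, member_of_group, cond_2.
Round 2 — (iii), (xii), derive export_allowed, elevated.
Round 3 — (v), (ix), derive break_glass, cond_3.
Round 4 — (xiv), derive role_editor.
Round 5 — (ii), derive admin_console.
Round 6 — (xi), derive owner.
Closure: {admin_console, audit_required, break_glass, can_delete, can_invite, can_read, can_write, cond_2, cond_3, device_trusted, elevated, export_allowed, ip_allowlisted, member_of_group, owner, quota_ok, role_admin, role_editor, session_fresh, sso_linked, token_valid} — 21 facts.

21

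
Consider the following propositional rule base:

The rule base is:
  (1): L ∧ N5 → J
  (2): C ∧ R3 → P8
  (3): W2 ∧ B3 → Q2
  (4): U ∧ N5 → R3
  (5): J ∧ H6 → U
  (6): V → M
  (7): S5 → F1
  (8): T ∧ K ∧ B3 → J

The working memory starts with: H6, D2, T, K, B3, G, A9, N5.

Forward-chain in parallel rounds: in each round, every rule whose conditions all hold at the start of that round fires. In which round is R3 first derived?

Round 1 fires (8), giving J.
Round 2 fires (5), giving U.
Round 3 fires (4), giving R3.
R3 first appears in round 3.

3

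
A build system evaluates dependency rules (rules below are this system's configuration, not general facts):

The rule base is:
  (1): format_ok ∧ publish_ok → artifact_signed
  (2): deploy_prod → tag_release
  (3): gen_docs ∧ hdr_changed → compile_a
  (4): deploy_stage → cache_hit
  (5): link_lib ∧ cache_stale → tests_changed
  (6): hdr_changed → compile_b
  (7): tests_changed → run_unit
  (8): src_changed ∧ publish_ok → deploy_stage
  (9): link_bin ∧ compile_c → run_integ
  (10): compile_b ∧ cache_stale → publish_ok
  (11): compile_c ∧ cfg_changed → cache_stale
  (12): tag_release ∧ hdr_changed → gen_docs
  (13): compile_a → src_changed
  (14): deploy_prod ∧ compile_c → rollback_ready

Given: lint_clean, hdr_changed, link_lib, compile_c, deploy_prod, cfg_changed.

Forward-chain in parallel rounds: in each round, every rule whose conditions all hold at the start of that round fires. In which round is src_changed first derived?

Round 1 — (2), (6), (11), (14), derive tag_release, compile_b, cache_stale, rollback_ready.
Round 2 — (5), (10), (12), derive tests_changed, publish_ok, gen_docs.
Round 3 — (3), (7), derive compile_a, run_unit.
Round 4 — (13), derive src_changed.
src_changed first appears in round 4.

4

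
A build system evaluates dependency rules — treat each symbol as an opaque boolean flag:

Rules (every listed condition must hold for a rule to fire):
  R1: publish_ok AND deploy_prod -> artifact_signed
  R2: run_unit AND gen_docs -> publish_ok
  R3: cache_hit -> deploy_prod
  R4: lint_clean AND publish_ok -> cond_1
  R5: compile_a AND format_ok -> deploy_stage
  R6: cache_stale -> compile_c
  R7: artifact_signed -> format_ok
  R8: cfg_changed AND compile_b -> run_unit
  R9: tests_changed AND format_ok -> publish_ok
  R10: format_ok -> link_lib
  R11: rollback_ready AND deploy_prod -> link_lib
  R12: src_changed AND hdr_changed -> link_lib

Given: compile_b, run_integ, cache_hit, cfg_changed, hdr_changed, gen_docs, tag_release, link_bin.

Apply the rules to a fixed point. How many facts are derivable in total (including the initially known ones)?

[1] R3 [cache_hit -> deploy_prod]; R8 [cfg_changed AND compile_b -> run_unit]. ⇒ new: deploy_prod, run_unit.
[2] R2 [run_unit AND gen_docs -> publish_ok]. ⇒ new: publish_ok.
[3] R1 [publish_ok AND deploy_prod -> artifact_signed]. ⇒ new: artifact_signed.
[4] R7 [artifact_signed -> format_ok]. ⇒ new: format_ok.
[5] R10 [format_ok -> link_lib]. ⇒ new: link_lib.
Closure: {artifact_signed, cache_hit, cfg_changed, compile_b, deploy_prod, format_ok, gen_docs, hdr_changed, link_bin, link_lib, publish_ok, run_integ, run_unit, tag_release} — 14 facts.

14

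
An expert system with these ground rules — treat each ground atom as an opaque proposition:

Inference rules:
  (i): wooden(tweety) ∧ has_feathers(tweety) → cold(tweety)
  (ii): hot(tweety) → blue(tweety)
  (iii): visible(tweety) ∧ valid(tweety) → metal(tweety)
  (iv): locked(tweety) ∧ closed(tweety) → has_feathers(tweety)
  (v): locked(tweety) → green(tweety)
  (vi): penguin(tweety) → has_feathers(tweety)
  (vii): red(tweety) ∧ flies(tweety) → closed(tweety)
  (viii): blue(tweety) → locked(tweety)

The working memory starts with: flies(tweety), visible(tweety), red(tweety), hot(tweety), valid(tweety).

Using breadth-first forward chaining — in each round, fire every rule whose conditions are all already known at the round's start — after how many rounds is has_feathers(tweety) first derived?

3

Round 1: (ii) [hot(tweety) → blue(tweety)]; (iii) [visible(tweety) ∧ valid(tweety) → metal(tweety)]; (vii) [red(tweety) ∧ flies(tweety) → closed(tweety)]. Adds blue(tweety), metal(tweety), closed(tweety).
Round 2: (viii) [blue(tweety) → locked(tweety)]. Adds locked(tweety).
Round 3: (iv) [locked(tweety) ∧ closed(tweety) → has_feathers(tweety)]; (v) [locked(tweety) → green(tweety)]. Adds has_feathers(tweety), green(tweety).
has_feathers(tweety) first appears in round 3.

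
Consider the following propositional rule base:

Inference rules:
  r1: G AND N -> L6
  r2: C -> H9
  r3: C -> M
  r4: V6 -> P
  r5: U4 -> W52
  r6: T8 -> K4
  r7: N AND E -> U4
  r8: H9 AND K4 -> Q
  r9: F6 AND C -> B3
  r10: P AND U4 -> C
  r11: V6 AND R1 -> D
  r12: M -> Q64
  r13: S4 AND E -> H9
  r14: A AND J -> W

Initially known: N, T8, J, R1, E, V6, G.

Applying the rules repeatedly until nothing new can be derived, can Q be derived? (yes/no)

Round 1 fires r1, r4, r6, r7, r11, giving L6, P, K4, U4, D.
Round 2 fires r5, r10, giving W52, C.
Round 3 fires r2, r3, giving H9, M.
Round 4 fires r8, r12, giving Q, Q64.
Q appears in round 4, so it is derivable.

yes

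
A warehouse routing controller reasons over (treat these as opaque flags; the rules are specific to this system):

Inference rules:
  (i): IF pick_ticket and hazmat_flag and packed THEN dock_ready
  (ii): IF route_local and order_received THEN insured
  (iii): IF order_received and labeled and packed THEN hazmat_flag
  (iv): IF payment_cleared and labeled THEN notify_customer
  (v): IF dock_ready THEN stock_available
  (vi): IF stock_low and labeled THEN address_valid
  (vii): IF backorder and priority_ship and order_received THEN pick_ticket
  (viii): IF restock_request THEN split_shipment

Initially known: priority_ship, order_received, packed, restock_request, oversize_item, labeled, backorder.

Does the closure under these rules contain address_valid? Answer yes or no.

Round 1: (iii) [IF order_received and labeled and packed THEN hazmat_flag]; (vii) [IF backorder and priority_ship and order_received THEN pick_ticket]; (viii) [IF restock_request THEN split_shipment]. Adds hazmat_flag, pick_ticket, split_shipment.
Round 2: (i) [IF pick_ticket and hazmat_flag and packed THEN dock_ready]. Adds dock_ready.
Round 3: (v) [IF dock_ready THEN stock_available]. Adds stock_available.
Fixed point reached. address_valid is concluded only by (vi); (vi) needs stock_low (never derived).

no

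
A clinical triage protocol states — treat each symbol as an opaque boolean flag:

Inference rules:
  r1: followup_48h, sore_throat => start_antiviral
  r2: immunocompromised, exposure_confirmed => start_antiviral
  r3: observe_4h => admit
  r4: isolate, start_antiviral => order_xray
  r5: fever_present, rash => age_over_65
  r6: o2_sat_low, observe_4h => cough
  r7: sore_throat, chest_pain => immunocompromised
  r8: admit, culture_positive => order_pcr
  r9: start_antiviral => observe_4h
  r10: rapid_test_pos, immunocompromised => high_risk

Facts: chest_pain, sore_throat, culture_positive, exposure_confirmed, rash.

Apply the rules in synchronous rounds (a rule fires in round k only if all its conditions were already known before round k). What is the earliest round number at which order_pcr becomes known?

[1] r7 [sore_throat, chest_pain => immunocompromised]. ⇒ new: immunocompromised.
[2] r2 [immunocompromised, exposure_confirmed => start_antiviral]. ⇒ new: start_antiviral.
[3] r9 [start_antiviral => observe_4h]. ⇒ new: observe_4h.
[4] r3 [observe_4h => admit]. ⇒ new: admit.
[5] r8 [admit, culture_positive => order_pcr]. ⇒ new: order_pcr.
order_pcr first appears in round 5.

5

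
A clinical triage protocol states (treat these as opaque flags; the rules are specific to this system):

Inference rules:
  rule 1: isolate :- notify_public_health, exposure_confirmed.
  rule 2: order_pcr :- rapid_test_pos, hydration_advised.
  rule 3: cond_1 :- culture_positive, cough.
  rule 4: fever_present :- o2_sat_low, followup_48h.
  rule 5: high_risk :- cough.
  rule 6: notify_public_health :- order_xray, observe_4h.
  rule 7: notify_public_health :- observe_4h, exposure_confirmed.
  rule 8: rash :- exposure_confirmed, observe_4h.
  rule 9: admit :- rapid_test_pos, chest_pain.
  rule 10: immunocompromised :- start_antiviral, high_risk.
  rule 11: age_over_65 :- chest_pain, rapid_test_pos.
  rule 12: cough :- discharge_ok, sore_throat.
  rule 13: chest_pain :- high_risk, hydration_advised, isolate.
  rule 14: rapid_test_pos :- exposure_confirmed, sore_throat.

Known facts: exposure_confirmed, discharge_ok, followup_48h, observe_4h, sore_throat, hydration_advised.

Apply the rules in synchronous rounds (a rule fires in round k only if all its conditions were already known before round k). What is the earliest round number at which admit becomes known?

Round 1 fires rule 7, rule 8, rule 12, rule 14, giving notify_public_health, rash, cough, rapid_test_pos.
Round 2 fires rule 1, rule 2, rule 5, giving isolate, order_pcr, high_risk.
Round 3 fires rule 13, giving chest_pain.
Round 4 fires rule 9, rule 11, giving admit, age_over_65.
admit first appears in round 4.

4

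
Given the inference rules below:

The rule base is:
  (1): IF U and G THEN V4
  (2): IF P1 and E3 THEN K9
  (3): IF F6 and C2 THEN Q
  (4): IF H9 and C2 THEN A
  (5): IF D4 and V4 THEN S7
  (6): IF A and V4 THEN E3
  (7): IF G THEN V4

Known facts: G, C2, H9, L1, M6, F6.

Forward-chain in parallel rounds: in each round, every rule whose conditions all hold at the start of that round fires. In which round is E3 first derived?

2

Round 1: (3) [IF F6 and C2 THEN Q]; (4) [IF H9 and C2 THEN A]; (7) [IF G THEN V4]. New: Q, A, V4.
Round 2: (6) [IF A and V4 THEN E3]. New: E3.
E3 first appears in round 2.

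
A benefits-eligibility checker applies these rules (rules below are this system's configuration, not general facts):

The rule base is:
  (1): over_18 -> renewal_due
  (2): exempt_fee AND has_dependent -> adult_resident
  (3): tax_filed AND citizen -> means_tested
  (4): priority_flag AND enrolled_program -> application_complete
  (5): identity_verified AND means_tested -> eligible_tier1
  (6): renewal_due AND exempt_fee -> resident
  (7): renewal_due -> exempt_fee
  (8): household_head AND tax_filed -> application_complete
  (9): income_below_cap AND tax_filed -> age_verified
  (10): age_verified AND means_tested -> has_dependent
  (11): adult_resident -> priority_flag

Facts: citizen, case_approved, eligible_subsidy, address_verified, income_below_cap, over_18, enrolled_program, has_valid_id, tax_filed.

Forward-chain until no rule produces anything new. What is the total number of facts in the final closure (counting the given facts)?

Round 1 fires (1), (3), (9), giving renewal_due, means_tested, age_verified.
Round 2 fires (7), (10), giving exempt_fee, has_dependent.
Round 3 fires (2), (6), giving adult_resident, resident.
Round 4 fires (11), giving priority_flag.
Round 5 fires (4), giving application_complete.
Closure: {address_verified, adult_resident, age_verified, application_complete, case_approved, citizen, eligible_subsidy, enrolled_program, exempt_fee, has_dependent, has_valid_id, income_below_cap, means_tested, over_18, priority_flag, renewal_due, resident, tax_filed} — 18 facts.

18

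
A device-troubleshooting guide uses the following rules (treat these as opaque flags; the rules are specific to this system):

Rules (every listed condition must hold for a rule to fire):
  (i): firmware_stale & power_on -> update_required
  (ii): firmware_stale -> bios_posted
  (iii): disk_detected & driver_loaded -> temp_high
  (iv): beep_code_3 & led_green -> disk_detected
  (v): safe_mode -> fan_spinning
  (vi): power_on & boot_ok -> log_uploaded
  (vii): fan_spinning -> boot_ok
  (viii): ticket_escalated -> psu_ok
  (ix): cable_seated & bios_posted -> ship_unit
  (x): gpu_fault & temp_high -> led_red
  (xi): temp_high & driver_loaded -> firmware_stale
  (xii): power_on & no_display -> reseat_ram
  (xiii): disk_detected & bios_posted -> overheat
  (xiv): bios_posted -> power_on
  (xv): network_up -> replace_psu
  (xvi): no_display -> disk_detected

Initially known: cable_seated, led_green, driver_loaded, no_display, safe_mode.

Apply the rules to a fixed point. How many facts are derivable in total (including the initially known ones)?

17

Round 1 — (v), (xvi), derive fan_spinning, disk_detected.
Round 2 — (iii), (vii), derive temp_high, boot_ok.
Round 3 — (xi), derive firmware_stale.
Round 4 — (ii), derive bios_posted.
Round 5 — (ix), (xiii), (xiv), derive ship_unit, overheat, power_on.
Round 6 — (i), (vi), (xii), derive update_required, log_uploaded, reseat_ram.
Closure: {bios_posted, boot_ok, cable_seated, disk_detected, driver_loaded, fan_spinning, firmware_stale, led_green, log_uploaded, no_display, overheat, power_on, reseat_ram, safe_mode, ship_unit, temp_high, update_required} — 17 facts.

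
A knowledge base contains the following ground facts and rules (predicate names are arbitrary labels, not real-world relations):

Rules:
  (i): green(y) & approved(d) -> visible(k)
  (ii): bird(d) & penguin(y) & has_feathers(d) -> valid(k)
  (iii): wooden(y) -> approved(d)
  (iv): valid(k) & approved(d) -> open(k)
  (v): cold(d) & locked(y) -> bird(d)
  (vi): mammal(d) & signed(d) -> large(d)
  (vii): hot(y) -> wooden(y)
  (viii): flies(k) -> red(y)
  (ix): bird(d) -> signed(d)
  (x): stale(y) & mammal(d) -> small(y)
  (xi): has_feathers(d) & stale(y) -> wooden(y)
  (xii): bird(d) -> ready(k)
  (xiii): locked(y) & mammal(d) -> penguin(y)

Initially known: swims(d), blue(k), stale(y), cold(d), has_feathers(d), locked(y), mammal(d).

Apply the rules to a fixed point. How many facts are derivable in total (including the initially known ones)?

17

Round 1: (v) [cold(d) & locked(y) -> bird(d)]; (x) [stale(y) & mammal(d) -> small(y)]; (xi) [has_feathers(d) & stale(y) -> wooden(y)]; (xiii) [locked(y) & mammal(d) -> penguin(y)]. Adds bird(d), small(y), wooden(y), penguin(y).
Round 2: (ii) [bird(d) & penguin(y) & has_feathers(d) -> valid(k)]; (iii) [wooden(y) -> approved(d)]; (ix) [bird(d) -> signed(d)]; (xii) [bird(d) -> ready(k)]. Adds valid(k), approved(d), signed(d), ready(k).
Round 3: (iv) [valid(k) & approved(d) -> open(k)]; (vi) [mammal(d) & signed(d) -> large(d)]. Adds open(k), large(d).
Closure: {approved(d), bird(d), blue(k), cold(d), has_feathers(d), large(d), locked(y), mammal(d), open(k), penguin(y), ready(k), signed(d), small(y), stale(y), swims(d), valid(k), wooden(y)} — 17 facts.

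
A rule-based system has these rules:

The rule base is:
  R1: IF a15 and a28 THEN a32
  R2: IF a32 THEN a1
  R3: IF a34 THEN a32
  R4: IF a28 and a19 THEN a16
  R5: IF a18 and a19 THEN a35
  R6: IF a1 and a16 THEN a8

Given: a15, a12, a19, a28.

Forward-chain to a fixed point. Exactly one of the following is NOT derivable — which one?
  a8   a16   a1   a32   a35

a35

Round 1 — R1, R4, derive a32, a16.
Round 2 — R2, derive a1.
Round 3 — R6, derive a8.
Derived: a16 (round 1), a32 (round 1), a8 (round 3), a1 (round 2). a35 never appears in any round.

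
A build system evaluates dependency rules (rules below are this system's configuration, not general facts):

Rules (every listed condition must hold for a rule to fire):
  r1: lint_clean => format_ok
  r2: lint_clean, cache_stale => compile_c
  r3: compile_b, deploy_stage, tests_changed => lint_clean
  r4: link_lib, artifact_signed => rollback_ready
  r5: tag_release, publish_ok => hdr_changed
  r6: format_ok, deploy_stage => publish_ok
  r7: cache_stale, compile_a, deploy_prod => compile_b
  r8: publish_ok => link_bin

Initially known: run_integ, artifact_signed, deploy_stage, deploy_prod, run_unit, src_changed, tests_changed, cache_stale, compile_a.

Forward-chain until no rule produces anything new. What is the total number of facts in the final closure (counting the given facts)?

15

Round 1 — r7, derive compile_b.
Round 2 — r3, derive lint_clean.
Round 3 — r1, r2, derive format_ok, compile_c.
Round 4 — r6, derive publish_ok.
Round 5 — r8, derive link_bin.
Closure: {artifact_signed, cache_stale, compile_a, compile_b, compile_c, deploy_prod, deploy_stage, format_ok, link_bin, lint_clean, publish_ok, run_integ, run_unit, src_changed, tests_changed} — 15 facts.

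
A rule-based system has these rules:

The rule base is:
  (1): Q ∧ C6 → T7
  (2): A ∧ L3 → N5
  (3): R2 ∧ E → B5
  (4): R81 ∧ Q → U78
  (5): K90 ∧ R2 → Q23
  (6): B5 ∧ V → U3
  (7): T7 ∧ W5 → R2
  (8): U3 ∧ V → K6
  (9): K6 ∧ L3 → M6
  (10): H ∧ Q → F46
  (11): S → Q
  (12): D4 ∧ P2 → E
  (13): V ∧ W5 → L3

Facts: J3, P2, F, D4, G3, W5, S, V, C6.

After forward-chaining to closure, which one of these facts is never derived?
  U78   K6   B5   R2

Round 1 fires (11), (12), (13), giving Q, E, L3.
Round 2 fires (1), giving T7.
Round 3 fires (7), giving R2.
Round 4 fires (3), giving B5.
Round 5 fires (6), giving U3.
Round 6 fires (8), giving K6.
Round 7 fires (9), giving M6.
Derived: K6 (round 6), B5 (round 4), R2 (round 3). U78 never appears in any round.

U78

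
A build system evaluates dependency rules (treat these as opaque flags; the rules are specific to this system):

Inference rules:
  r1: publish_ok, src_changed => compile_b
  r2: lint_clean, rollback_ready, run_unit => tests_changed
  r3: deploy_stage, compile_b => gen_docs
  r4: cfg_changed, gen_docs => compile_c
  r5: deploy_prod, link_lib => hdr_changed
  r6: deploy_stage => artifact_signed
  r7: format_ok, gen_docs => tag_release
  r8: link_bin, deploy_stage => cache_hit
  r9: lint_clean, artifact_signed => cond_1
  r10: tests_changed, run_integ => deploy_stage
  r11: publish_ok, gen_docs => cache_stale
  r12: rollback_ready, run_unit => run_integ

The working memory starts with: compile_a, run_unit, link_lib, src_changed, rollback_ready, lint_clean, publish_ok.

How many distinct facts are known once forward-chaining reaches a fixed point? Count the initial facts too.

15

Round 1 — r1, r2, r12, derive compile_b, tests_changed, run_integ.
Round 2 — r10, derive deploy_stage.
Round 3 — r3, r6, derive gen_docs, artifact_signed.
Round 4 — r9, r11, derive cond_1, cache_stale.
Closure: {artifact_signed, cache_stale, compile_a, compile_b, cond_1, deploy_stage, gen_docs, link_lib, lint_clean, publish_ok, rollback_ready, run_integ, run_unit, src_changed, tests_changed} — 15 facts.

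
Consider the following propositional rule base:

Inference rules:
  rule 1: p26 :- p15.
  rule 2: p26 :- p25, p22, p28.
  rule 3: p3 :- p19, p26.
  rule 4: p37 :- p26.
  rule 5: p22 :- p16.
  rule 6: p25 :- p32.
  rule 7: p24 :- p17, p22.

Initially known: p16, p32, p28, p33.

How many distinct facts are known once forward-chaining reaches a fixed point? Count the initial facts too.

8

Round 1: rule 5 [p22 :- p16.]; rule 6 [p25 :- p32.]. Adds p22, p25.
Round 2: rule 2 [p26 :- p25, p22, p28.]. Adds p26.
Round 3: rule 4 [p37 :- p26.]. Adds p37.
Closure: {p16, p22, p25, p26, p28, p32, p33, p37} — 8 facts.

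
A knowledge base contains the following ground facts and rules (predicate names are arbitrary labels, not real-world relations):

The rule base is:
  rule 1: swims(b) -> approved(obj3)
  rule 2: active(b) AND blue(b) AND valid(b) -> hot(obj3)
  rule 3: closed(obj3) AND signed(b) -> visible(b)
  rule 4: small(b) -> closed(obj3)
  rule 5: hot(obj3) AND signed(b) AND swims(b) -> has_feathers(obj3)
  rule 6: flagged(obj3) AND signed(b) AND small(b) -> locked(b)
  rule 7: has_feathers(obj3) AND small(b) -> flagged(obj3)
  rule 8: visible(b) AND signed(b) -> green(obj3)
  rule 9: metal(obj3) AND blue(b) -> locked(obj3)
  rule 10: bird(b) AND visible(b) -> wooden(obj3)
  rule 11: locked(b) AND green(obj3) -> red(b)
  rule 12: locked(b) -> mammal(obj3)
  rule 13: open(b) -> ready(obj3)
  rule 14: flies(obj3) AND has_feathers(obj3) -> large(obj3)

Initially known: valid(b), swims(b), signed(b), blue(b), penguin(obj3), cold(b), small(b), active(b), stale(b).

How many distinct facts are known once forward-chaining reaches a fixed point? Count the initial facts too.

[1] rule 1 [swims(b) -> approved(obj3)]; rule 2 [active(b) AND blue(b) AND valid(b) -> hot(obj3)]; rule 4 [small(b) -> closed(obj3)]. ⇒ new: approved(obj3), hot(obj3), closed(obj3).
[2] rule 3 [closed(obj3) AND signed(b) -> visible(b)]; rule 5 [hot(obj3) AND signed(b) AND swims(b) -> has_feathers(obj3)]. ⇒ new: visible(b), has_feathers(obj3).
[3] rule 7 [has_feathers(obj3) AND small(b) -> flagged(obj3)]; rule 8 [visible(b) AND signed(b) -> green(obj3)]. ⇒ new: flagged(obj3), green(obj3).
[4] rule 6 [flagged(obj3) AND signed(b) AND small(b) -> locked(b)]. ⇒ new: locked(b).
[5] rule 11 [locked(b) AND green(obj3) -> red(b)]; rule 12 [locked(b) -> mammal(obj3)]. ⇒ new: red(b), mammal(obj3).
Closure: {active(b), approved(obj3), blue(b), closed(obj3), cold(b), flagged(obj3), green(obj3), has_feathers(obj3), hot(obj3), locked(b), mammal(obj3), penguin(obj3), red(b), signed(b), small(b), stale(b), swims(b), valid(b), visible(b)} — 19 facts.

19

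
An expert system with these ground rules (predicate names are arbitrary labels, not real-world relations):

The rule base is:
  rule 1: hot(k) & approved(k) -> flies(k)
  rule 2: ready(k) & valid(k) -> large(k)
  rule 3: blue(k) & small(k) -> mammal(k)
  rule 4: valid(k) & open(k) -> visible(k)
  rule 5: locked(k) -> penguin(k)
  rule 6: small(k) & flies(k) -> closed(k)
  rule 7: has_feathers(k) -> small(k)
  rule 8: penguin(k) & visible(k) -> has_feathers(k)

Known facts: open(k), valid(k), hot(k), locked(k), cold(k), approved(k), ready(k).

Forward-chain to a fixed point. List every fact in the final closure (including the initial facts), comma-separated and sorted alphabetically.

approved(k), closed(k), cold(k), flies(k), has_feathers(k), hot(k), large(k), locked(k), open(k), penguin(k), ready(k), small(k), valid(k), visible(k)

Round 1: rule 1 [hot(k) & approved(k) -> flies(k)]; rule 2 [ready(k) & valid(k) -> large(k)]; rule 4 [valid(k) & open(k) -> visible(k)]; rule 5 [locked(k) -> penguin(k)]. Adds flies(k), large(k), visible(k), penguin(k).
Round 2: rule 8 [penguin(k) & visible(k) -> has_feathers(k)]. Adds has_feathers(k).
Round 3: rule 7 [has_feathers(k) -> small(k)]. Adds small(k).
Round 4: rule 6 [small(k) & flies(k) -> closed(k)]. Adds closed(k).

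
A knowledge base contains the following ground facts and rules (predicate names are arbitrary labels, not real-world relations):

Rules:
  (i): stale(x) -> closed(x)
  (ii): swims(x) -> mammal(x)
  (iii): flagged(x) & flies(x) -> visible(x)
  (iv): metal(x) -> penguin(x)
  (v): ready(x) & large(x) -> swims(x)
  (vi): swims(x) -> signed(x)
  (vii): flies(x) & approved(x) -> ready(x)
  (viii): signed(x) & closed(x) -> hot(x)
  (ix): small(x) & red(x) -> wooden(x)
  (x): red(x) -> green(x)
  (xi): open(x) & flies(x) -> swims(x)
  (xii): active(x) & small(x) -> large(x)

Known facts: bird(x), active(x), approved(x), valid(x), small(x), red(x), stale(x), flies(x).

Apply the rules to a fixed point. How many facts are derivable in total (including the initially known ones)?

17

Round 1: (i) [stale(x) -> closed(x)]; (vii) [flies(x) & approved(x) -> ready(x)]; (ix) [small(x) & red(x) -> wooden(x)]; (x) [red(x) -> green(x)]; (xii) [active(x) & small(x) -> large(x)]. Adds closed(x), ready(x), wooden(x), green(x), large(x).
Round 2: (v) [ready(x) & large(x) -> swims(x)]. Adds swims(x).
Round 3: (ii) [swims(x) -> mammal(x)]; (vi) [swims(x) -> signed(x)]. Adds mammal(x), signed(x).
Round 4: (viii) [signed(x) & closed(x) -> hot(x)]. Adds hot(x).
Closure: {active(x), approved(x), bird(x), closed(x), flies(x), green(x), hot(x), large(x), mammal(x), ready(x), red(x), signed(x), small(x), stale(x), swims(x), valid(x), wooden(x)} — 17 facts.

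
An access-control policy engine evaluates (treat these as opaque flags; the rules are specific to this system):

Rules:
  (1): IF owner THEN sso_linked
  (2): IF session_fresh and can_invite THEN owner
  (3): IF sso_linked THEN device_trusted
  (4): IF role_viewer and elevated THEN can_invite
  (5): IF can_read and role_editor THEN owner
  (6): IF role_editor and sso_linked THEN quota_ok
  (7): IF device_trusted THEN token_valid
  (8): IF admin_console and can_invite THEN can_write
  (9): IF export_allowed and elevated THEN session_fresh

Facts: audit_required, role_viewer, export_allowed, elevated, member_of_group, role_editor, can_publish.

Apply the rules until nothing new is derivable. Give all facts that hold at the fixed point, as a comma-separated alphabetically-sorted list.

audit_required, can_invite, can_publish, device_trusted, elevated, export_allowed, member_of_group, owner, quota_ok, role_editor, role_viewer, session_fresh, sso_linked, token_valid

[1] (4) [IF role_viewer and elevated THEN can_invite]; (9) [IF export_allowed and elevated THEN session_fresh]. ⇒ new: can_invite, session_fresh.
[2] (2) [IF session_fresh and can_invite THEN owner]. ⇒ new: owner.
[3] (1) [IF owner THEN sso_linked]. ⇒ new: sso_linked.
[4] (3) [IF sso_linked THEN device_trusted]; (6) [IF role_editor and sso_linked THEN quota_ok]. ⇒ new: device_trusted, quota_ok.
[5] (7) [IF device_trusted THEN token_valid]. ⇒ new: token_valid.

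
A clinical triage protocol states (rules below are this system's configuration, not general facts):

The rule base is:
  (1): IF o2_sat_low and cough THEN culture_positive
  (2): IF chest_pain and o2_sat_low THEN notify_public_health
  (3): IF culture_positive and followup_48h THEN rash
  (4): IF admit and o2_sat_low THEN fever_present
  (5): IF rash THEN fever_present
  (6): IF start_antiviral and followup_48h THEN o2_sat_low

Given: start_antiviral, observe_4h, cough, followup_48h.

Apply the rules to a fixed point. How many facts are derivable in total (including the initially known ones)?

[1] (6) [IF start_antiviral and followup_48h THEN o2_sat_low]. ⇒ new: o2_sat_low.
[2] (1) [IF o2_sat_low and cough THEN culture_positive]. ⇒ new: culture_positive.
[3] (3) [IF culture_positive and followup_48h THEN rash]. ⇒ new: rash.
[4] (5) [IF rash THEN fever_present]. ⇒ new: fever_present.
Closure: {cough, culture_positive, fever_present, followup_48h, o2_sat_low, observe_4h, rash, start_antiviral} — 8 facts.

8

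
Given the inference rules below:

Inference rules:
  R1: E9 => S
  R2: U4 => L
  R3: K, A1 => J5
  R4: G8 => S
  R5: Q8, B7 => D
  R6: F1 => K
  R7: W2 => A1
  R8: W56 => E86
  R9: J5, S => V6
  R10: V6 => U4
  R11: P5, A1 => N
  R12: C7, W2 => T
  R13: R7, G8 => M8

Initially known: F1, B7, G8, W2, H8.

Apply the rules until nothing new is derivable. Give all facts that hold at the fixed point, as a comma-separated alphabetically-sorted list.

Round 1: R4 [G8 => S]; R6 [F1 => K]; R7 [W2 => A1]. New: S, K, A1.
Round 2: R3 [K, A1 => J5]. New: J5.
Round 3: R9 [J5, S => V6]. New: V6.
Round 4: R10 [V6 => U4]. New: U4.
Round 5: R2 [U4 => L]. New: L.

A1, B7, F1, G8, H8, J5, K, L, S, U4, V6, W2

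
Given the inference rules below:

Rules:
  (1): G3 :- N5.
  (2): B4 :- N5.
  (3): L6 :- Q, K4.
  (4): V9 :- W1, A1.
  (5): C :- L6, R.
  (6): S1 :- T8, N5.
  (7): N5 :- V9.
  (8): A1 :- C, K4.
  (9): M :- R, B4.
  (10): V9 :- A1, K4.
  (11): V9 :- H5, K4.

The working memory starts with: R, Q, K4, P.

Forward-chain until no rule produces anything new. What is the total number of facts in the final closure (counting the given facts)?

Round 1 — (3), derive L6.
Round 2 — (5), derive C.
Round 3 — (8), derive A1.
Round 4 — (10), derive V9.
Round 5 — (7), derive N5.
Round 6 — (1), (2), derive G3, B4.
Round 7 — (9), derive M.
Closure: {A1, B4, C, G3, K4, L6, M, N5, P, Q, R, V9} — 12 facts.

12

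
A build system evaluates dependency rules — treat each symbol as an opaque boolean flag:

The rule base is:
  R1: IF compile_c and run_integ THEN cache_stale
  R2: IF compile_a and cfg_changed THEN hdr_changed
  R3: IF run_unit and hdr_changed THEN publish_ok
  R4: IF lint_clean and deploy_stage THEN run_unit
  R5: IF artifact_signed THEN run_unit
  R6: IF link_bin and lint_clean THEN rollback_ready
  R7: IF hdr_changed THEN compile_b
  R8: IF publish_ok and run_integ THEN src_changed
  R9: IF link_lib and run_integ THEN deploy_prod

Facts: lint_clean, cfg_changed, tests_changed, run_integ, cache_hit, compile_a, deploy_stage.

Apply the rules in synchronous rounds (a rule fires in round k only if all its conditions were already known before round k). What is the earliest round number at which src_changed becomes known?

3

[1] R2 [IF compile_a and cfg_changed THEN hdr_changed]; R4 [IF lint_clean and deploy_stage THEN run_unit]. ⇒ new: hdr_changed, run_unit.
[2] R3 [IF run_unit and hdr_changed THEN publish_ok]; R7 [IF hdr_changed THEN compile_b]. ⇒ new: publish_ok, compile_b.
[3] R8 [IF publish_ok and run_integ THEN src_changed]. ⇒ new: src_changed.
src_changed first appears in round 3.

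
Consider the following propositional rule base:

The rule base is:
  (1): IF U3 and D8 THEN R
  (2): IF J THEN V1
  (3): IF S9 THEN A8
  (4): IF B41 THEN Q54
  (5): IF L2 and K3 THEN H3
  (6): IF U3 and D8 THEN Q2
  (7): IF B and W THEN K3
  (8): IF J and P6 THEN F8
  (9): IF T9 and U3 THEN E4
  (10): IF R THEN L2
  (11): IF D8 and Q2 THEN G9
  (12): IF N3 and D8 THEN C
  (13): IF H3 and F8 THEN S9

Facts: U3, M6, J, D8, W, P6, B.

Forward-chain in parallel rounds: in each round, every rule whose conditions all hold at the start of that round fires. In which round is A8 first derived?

5

Round 1 fires (1), (2), (6), (7), (8), giving R, V1, Q2, K3, F8.
Round 2 fires (10), (11), giving L2, G9.
Round 3 fires (5), giving H3.
Round 4 fires (13), giving S9.
Round 5 fires (3), giving A8.
A8 first appears in round 5.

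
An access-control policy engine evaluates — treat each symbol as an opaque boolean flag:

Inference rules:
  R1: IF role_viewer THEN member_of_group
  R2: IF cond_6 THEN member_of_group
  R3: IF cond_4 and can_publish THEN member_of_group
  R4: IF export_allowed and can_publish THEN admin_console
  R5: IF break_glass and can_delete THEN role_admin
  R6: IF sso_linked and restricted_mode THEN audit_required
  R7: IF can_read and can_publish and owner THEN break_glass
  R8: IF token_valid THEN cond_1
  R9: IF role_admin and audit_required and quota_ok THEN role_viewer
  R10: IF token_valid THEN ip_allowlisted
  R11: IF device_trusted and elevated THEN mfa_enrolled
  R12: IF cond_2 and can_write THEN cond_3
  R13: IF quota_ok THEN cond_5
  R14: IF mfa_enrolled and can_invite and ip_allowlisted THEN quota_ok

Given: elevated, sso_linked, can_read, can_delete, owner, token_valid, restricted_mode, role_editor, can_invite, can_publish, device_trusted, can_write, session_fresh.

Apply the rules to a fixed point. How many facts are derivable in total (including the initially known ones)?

23

Round 1: R6 [IF sso_linked and restricted_mode THEN audit_required]; R7 [IF can_read and can_publish and owner THEN break_glass]; R8 [IF token_valid THEN cond_1]; R10 [IF token_valid THEN ip_allowlisted]; R11 [IF device_trusted and elevated THEN mfa_enrolled]. Adds audit_required, break_glass, cond_1, ip_allowlisted, mfa_enrolled.
Round 2: R5 [IF break_glass and can_delete THEN role_admin]; R14 [IF mfa_enrolled and can_invite and ip_allowlisted THEN quota_ok]. Adds role_admin, quota_ok.
Round 3: R9 [IF role_admin and audit_required and quota_ok THEN role_viewer]; R13 [IF quota_ok THEN cond_5]. Adds role_viewer, cond_5.
Round 4: R1 [IF role_viewer THEN member_of_group]. Adds member_of_group.
Closure: {audit_required, break_glass, can_delete, can_invite, can_publish, can_read, can_write, cond_1, cond_5, device_trusted, elevated, ip_allowlisted, member_of_group, mfa_enrolled, owner, quota_ok, restricted_mode, role_admin, role_editor, role_viewer, session_fresh, sso_linked, token_valid} — 23 facts.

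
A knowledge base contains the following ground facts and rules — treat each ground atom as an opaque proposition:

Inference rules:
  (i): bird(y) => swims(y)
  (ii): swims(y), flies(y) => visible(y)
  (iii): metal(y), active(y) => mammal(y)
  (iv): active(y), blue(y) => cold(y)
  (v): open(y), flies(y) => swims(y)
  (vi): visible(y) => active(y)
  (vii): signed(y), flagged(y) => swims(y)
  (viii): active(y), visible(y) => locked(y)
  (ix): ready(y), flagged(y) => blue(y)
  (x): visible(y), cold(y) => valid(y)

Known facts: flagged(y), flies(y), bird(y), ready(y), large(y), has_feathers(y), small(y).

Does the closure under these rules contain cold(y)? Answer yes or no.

yes

Round 1: (i) [bird(y) => swims(y)]; (ix) [ready(y), flagged(y) => blue(y)]. Adds swims(y), blue(y).
Round 2: (ii) [swims(y), flies(y) => visible(y)]. Adds visible(y).
Round 3: (vi) [visible(y) => active(y)]. Adds active(y).
Round 4: (iv) [active(y), blue(y) => cold(y)]; (viii) [active(y), visible(y) => locked(y)]. Adds cold(y), locked(y).
Round 5: (x) [visible(y), cold(y) => valid(y)]. Adds valid(y).
cold(y) appears in round 4, so it is derivable.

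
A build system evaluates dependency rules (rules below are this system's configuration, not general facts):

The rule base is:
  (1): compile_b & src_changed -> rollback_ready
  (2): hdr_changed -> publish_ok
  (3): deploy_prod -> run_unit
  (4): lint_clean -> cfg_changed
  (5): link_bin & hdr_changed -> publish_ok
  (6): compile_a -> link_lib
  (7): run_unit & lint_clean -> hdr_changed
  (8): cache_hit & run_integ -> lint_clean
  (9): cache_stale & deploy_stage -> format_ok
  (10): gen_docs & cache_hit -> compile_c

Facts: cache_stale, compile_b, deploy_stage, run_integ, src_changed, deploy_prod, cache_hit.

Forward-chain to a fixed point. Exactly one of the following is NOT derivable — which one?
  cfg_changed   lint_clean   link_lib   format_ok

Round 1 fires (1), (3), (8), (9), giving rollback_ready, run_unit, lint_clean, format_ok.
Round 2 fires (4), (7), giving cfg_changed, hdr_changed.
Round 3 fires (2), giving publish_ok.
Derived: lint_clean (round 1), cfg_changed (round 2), format_ok (round 1). link_lib never appears in any round.

link_lib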